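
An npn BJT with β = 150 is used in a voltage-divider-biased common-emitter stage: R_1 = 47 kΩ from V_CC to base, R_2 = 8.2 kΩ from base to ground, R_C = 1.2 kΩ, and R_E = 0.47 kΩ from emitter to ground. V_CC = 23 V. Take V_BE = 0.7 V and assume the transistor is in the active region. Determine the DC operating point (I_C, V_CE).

Thevenize the base divider: V_Th = V_CC·R_2/(R_1+R_2) = 23×8.2/55.2 = 3.42 V, R_Th = R_1‖R_2 = 6.98 kΩ.
Base-emitter loop: V_Th = I_B·R_Th + V_BE + (β+1)I_B·R_E, so I_B = (3.42 − 0.7) / (6.98 + 151×0.47) = 0.0349 mA.
I_C = β·I_B = 150×0.0349 = 5.23 mA, and I_E = (β+1)I_B = 5.26 mA.
V_CE = V_CC − I_C·R_C − I_E·R_E = 23 − 5.23×1.2 − 5.26×0.47 = 14.3 V.
V_CE = 14.3 V > 0.2 V confirms active-region operation.

I_C ≈ 5.2 mA, V_CE ≈ 14 V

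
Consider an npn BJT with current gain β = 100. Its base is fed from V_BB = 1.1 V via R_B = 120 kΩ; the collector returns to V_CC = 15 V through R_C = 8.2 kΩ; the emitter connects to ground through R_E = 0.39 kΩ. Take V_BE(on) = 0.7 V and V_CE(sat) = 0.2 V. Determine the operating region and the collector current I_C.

Assume active. Base-emitter loop: I_B = (V_BB − V_BE)/(R_B + (β+1)R_E) = (1.1 − 0.7)/(120 + 101×0.39) = 0.00251 mA.
I_C = β·I_B = 100×0.00251 = 0.251 mA.
V_CE = V_CC − I_C·R_C − I_E·R_E = 15 − 0.251×8.2 − 0.253×0.39 = 12.8 V > V_CE(sat), so the active-region assumption holds.

active; I_C ≈ 0.25 mA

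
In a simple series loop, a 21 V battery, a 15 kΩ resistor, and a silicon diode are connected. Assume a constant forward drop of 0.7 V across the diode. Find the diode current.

KVL around the loop: 21 = V_D + I·R = 0.7 + I × 15 kΩ.
So I = (21 − 0.7) / 15 kΩ = 20.3 / 15 = 1.35 mA.

I ≈ 1.4 mA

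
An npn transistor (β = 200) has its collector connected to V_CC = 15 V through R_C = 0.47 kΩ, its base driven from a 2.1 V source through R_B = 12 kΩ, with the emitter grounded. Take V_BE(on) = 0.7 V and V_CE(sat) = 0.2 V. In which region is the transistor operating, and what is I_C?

Assume active. Base-emitter loop: I_B = (V_BB − V_BE)/R_B = (2.1 − 0.7)/12 = 0.117 mA.
I_C = β·I_B = 200×0.117 = 23.3 mA.
V_CE = V_CC − I_C·R_C = 15 − 23.3×0.47 = 4.03 V > V_CE(sat), so the active-region assumption holds.

active; I_C ≈ 23 mA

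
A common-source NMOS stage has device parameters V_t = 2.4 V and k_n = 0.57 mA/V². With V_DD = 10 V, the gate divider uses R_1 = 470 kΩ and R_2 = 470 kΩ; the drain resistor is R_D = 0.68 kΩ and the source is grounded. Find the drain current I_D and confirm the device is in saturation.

I_D ≈ 1.9 mA

V_G = V_DD·R_2/(R_1+R_2) = 10×470/940 = 5 V. With the source grounded, V_GS = V_G = 5 V.
Assume saturation: I_D = (k_n/2)(V_GS − V_t)² = (0.57/2)×(5 − 2.4)² = 0.285×2.6² = 1.93 mA.
V_DS = V_DD − I_D·R_D = 10 − 1.93×0.68 = 8.69 V.
Saturation requires V_DS ≥ V_GS − V_t = 2.6 V; 8.69 ≥ 2.6 ✓.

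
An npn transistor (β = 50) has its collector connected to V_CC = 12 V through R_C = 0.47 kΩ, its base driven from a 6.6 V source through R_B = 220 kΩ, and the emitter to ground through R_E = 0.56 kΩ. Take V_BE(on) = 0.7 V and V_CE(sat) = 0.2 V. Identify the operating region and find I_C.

Assume active. Base-emitter loop: I_B = (V_BB − V_BE)/(R_B + (β+1)R_E) = (6.6 − 0.7)/(220 + 51×0.56) = 0.0237 mA.
I_C = β·I_B = 50×0.0237 = 1.19 mA.
V_CE = V_CC − I_C·R_C − I_E·R_E = 12 − 1.19×0.47 − 1.21×0.56 = 10.8 V > V_CE(sat), so the active-region assumption holds.

active; I_C ≈ 1.2 mA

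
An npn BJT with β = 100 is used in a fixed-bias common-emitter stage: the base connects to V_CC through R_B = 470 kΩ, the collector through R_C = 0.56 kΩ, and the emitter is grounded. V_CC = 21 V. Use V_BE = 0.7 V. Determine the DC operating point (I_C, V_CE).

I_C ≈ 4.3 mA, V_CE ≈ 19 V

Base loop: V_CC = I_B·R_B + V_BE, so I_B = (21 − 0.7)/470 kΩ = 0.0432 mA.
In the active region I_C = β·I_B = 100 × 0.0432 = 4.32 mA.
Collector loop: V_CE = V_CC − I_C·R_C = 21 − 4.32×0.56 = 18.6 V.
Since V_CE = 18.6 V > V_CE(sat) ≈ 0.2 V, the transistor is in the active region as assumed.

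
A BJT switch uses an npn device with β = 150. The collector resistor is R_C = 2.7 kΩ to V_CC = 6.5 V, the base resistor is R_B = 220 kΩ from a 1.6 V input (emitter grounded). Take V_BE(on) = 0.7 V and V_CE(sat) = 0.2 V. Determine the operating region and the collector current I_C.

Assume active. Base-emitter loop: I_B = (V_BB − V_BE)/R_B = (1.6 − 0.7)/220 = 0.00409 mA.
I_C = β·I_B = 150×0.00409 = 0.614 mA.
V_CE = V_CC − I_C·R_C = 6.5 − 0.614×2.7 = 4.84 V > V_CE(sat), so the active-region assumption holds.

active; I_C ≈ 0.61 mA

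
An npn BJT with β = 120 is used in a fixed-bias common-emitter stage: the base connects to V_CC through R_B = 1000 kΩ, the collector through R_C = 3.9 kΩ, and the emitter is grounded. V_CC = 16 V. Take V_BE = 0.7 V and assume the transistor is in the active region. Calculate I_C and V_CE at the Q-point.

Base loop: V_CC = I_B·R_B + V_BE, so I_B = (16 − 0.7)/1000 kΩ = 0.0153 mA.
In the active region I_C = β·I_B = 120 × 0.0153 = 1.84 mA.
Collector loop: V_CE = V_CC − I_C·R_C = 16 − 1.84×3.9 = 8.84 V.
Since V_CE = 8.84 V > V_CE(sat) ≈ 0.2 V, the transistor is in the active region as assumed.

I_C ≈ 1.8 mA, V_CE ≈ 8.8 V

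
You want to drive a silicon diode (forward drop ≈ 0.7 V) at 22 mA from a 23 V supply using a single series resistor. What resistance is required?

R ≈ 1 kΩ

The resistor drops V_S − V_D = 23 − 0.7 = 22.3 V at 22 mA.
R = 22.3 V / 22 mA = 1.01 kΩ.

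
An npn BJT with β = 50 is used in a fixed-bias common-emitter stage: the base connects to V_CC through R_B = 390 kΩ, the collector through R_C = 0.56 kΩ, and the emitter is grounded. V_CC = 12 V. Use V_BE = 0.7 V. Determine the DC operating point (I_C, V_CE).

I_C ≈ 1.4 mA, V_CE ≈ 11 V

Base loop: V_CC = I_B·R_B + V_BE, so I_B = (12 − 0.7)/390 kΩ = 0.029 mA.
In the active region I_C = β·I_B = 50 × 0.029 = 1.45 mA.
Collector loop: V_CE = V_CC − I_C·R_C = 12 − 1.45×0.56 = 11.2 V.
Since V_CE = 11.2 V > V_CE(sat) ≈ 0.2 V, the transistor is in the active region as assumed.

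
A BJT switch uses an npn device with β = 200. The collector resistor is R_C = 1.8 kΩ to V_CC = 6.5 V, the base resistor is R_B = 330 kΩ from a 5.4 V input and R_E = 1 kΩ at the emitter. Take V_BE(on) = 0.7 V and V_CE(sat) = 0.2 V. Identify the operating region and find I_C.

Assume active. Base-emitter loop: I_B = (V_BB − V_BE)/(R_B + (β+1)R_E) = (5.4 − 0.7)/(330 + 201×1) = 0.00885 mA.
I_C = β·I_B = 200×0.00885 = 1.77 mA.
V_CE = V_CC − I_C·R_C − I_E·R_E = 6.5 − 1.77×1.8 − 1.78×1 = 1.53 V > V_CE(sat), so the active-region assumption holds.

active; I_C ≈ 1.8 mA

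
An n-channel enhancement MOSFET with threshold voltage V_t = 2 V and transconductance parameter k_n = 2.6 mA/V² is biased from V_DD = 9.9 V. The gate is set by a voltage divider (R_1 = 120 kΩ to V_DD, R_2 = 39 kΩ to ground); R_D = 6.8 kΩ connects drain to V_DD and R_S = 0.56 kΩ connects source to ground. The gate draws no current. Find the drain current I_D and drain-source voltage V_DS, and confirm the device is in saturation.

I_D ≈ 0.15 mA, V_DS ≈ 8.8 V

V_G = V_DD·R_2/(R_1+R_2) = 9.9×39/159 = 2.43 V.
Assume saturation: I_D = (k_n/2)(V_GS − V_t)² with V_GS = V_G − I_D·R_S = 2.43 − 0.56·I_D.
Substituting gives 0.408·I_D² − 1.62·I_D + 0.238 = 0, with roots I_D = 0.153 or 3.83 mA.
The root I_D = 3.83 mA gives V_GS = 0.284 V ≤ V_t, so take I_D = 0.153 mA.
Then V_GS = 2.34 V and V_DS = V_DD − I_D(R_D+R_S) = 9.9 − 0.153×7.36 = 8.78 V.
Saturation requires V_DS ≥ V_GS − V_t = 0.343 V; 8.78 ≥ 0.343 ✓.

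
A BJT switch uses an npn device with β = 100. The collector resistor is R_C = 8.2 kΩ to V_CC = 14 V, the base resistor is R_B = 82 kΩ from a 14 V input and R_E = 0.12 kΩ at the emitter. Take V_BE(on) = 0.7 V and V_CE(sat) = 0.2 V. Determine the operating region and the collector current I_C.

Assume active: I_B = (14 − 0.7)/(82 + 101×0.12) = 0.141 mA, I_C = β·I_B = 14.1 mA.
Then V_CE = 14 − 14.1×8.2 − 14.3×0.12 = -104 V < 0.2 V — the active assumption fails.
Re-solve with V_CE = 0.2 V. KCL at the emitter: V_E/R_E = (V_BB−0.7−V_E)/R_B + (V_CC−0.2−V_E)/R_C, giving V_E = 0.218 V.
I_C = (V_CC − 0.2 − V_E)/R_C = (13.8 − 0.218)/8.2 = 1.66 mA.
Check: I_B = (13.3 − 0.218)/82 = 0.16 mA, and β·I_B = 16 mA > I_C, confirming saturation.

saturation; I_C ≈ 1.7 mA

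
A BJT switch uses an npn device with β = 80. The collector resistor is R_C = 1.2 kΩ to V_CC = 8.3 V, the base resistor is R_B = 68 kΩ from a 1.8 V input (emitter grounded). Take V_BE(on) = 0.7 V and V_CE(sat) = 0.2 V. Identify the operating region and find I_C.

active; I_C ≈ 1.3 mA

Assume active. Base-emitter loop: I_B = (V_BB − V_BE)/R_B = (1.8 − 0.7)/68 = 0.0162 mA.
I_C = β·I_B = 80×0.0162 = 1.29 mA.
V_CE = V_CC − I_C·R_C = 8.3 − 1.29×1.2 = 6.75 V > V_CE(sat), so the active-region assumption holds.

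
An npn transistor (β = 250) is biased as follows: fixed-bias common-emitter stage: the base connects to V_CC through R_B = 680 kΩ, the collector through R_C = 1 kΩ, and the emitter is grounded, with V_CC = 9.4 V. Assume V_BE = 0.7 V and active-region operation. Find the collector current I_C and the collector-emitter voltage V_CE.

I_C ≈ 3.2 mA, V_CE ≈ 6.2 V

Base loop: V_CC = I_B·R_B + V_BE, so I_B = (9.4 − 0.7)/680 kΩ = 0.0128 mA.
In the active region I_C = β·I_B = 250 × 0.0128 = 3.2 mA.
Collector loop: V_CE = V_CC − I_C·R_C = 9.4 − 3.2×1 = 6.2 V.
Since V_CE = 6.2 V > V_CE(sat) ≈ 0.2 V, the transistor is in the active region as assumed.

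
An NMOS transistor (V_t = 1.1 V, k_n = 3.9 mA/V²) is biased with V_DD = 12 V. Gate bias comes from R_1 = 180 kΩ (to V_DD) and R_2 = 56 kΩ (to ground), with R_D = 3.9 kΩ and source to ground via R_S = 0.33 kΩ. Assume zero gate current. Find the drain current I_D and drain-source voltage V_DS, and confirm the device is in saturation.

I_D ≈ 2.1 mA, V_DS ≈ 3 V

V_G = V_DD·R_2/(R_1+R_2) = 12×56/236 = 2.85 V.
Assume saturation: I_D = (k_n/2)(V_GS − V_t)² with V_GS = V_G − I_D·R_S = 2.85 − 0.33·I_D.
Substituting gives 0.212·I_D² − 3.25·I_D + 5.95 = 0, with roots I_D = 2.13 or 13.2 mA.
The root I_D = 13.2 mA gives V_GS = -1.5 V ≤ V_t, so take I_D = 2.13 mA.
Then V_GS = 2.14 V and V_DS = V_DD − I_D(R_D+R_S) = 12 − 2.13×4.23 = 2.99 V.
Saturation requires V_DS ≥ V_GS − V_t = 1.04 V; 2.99 ≥ 1.04 ✓.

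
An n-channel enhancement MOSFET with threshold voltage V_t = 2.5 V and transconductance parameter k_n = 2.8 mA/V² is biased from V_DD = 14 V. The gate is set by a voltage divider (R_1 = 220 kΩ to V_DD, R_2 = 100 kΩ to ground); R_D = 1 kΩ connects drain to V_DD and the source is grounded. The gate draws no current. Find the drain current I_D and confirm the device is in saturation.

V_G = V_DD·R_2/(R_1+R_2) = 14×100/320 = 4.38 V. With the source grounded, V_GS = V_G = 4.38 V.
Assume saturation: I_D = (k_n/2)(V_GS − V_t)² = (2.8/2)×(4.38 − 2.5)² = 1.4×1.88² = 4.92 mA.
V_DS = V_DD − I_D·R_D = 14 − 4.92×1 = 9.08 V.
Saturation requires V_DS ≥ V_GS − V_t = 1.88 V; 9.08 ≥ 1.88 ✓.

I_D ≈ 4.9 mA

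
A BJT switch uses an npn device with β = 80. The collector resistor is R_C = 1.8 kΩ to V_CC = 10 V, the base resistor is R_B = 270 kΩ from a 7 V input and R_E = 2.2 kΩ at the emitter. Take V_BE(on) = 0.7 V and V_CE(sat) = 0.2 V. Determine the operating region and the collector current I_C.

active; I_C ≈ 1.1 mA

Assume active. Base-emitter loop: I_B = (V_BB − V_BE)/(R_B + (β+1)R_E) = (7 − 0.7)/(270 + 81×2.2) = 0.0141 mA.
I_C = β·I_B = 80×0.0141 = 1.12 mA.
V_CE = V_CC − I_C·R_C − I_E·R_E = 10 − 1.12×1.8 − 1.14×2.2 = 5.47 V > V_CE(sat), so the active-region assumption holds.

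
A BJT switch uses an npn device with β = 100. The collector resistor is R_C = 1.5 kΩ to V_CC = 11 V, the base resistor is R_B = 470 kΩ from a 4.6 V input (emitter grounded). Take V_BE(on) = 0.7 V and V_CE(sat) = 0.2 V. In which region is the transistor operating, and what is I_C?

active; I_C ≈ 0.83 mA

Assume active. Base-emitter loop: I_B = (V_BB − V_BE)/R_B = (4.6 − 0.7)/470 = 0.0083 mA.
I_C = β·I_B = 100×0.0083 = 0.83 mA.
V_CE = V_CC − I_C·R_C = 11 − 0.83×1.5 = 9.76 V > V_CE(sat), so the active-region assumption holds.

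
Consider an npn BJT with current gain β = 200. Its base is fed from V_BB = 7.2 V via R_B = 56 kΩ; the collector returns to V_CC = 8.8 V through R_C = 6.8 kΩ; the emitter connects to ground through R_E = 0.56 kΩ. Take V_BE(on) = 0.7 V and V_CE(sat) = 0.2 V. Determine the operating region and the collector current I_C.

saturation; I_C ≈ 1.2 mA

Assume active: I_B = (7.2 − 0.7)/(56 + 201×0.56) = 0.0386 mA, I_C = β·I_B = 7.71 mA.
Then V_CE = 8.8 − 7.71×6.8 − 7.75×0.56 = -48 V < 0.2 V — the active assumption fails.
Re-solve with V_CE = 0.2 V. KCL at the emitter: V_E/R_E = (V_BB−0.7−V_E)/R_B + (V_CC−0.2−V_E)/R_C, giving V_E = 0.708 V.
I_C = (V_CC − 0.2 − V_E)/R_C = (8.6 − 0.708)/6.8 = 1.16 mA.
Check: I_B = (6.5 − 0.708)/56 = 0.103 mA, and β·I_B = 20.7 mA > I_C, confirming saturation.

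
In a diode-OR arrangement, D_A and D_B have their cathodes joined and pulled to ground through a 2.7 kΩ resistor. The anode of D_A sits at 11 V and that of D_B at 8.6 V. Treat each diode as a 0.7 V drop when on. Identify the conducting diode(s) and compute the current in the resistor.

Only D_A conducts; I_R ≈ 3.8 mA

Assume both conduct. Then node N would need to be at both 11−0.7 = 10.3 V and 8.6−0.7 = 7.9 V, which is impossible.
Assume only D_A conducts: V_N = 11 − 0.7 = 10.3 V, so I_R = 10.3/2.7 = 3.81 mA.
Check D_B: its anode-to-cathode voltage is 8.6 − 10.3 = -1.7 V < 0.7 V, so it is off. The assumption is consistent.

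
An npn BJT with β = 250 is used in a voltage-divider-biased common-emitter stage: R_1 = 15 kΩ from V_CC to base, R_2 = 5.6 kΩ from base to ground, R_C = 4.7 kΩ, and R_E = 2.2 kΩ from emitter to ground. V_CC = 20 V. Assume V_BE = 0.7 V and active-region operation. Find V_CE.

Thevenize the base divider: V_Th = V_CC·R_2/(R_1+R_2) = 20×5.6/20.6 = 5.44 V, R_Th = R_1‖R_2 = 4.08 kΩ.
Base-emitter loop: V_Th = I_B·R_Th + V_BE + (β+1)I_B·R_E, so I_B = (5.44 − 0.7) / (4.08 + 251×2.2) = 0.00852 mA.
I_C = β·I_B = 250×0.00852 = 2.13 mA, and I_E = (β+1)I_B = 2.14 mA.
V_CE = V_CC − I_C·R_C − I_E·R_E = 20 − 2.13×4.7 − 2.14×2.2 = 5.29 V.
V_CE = 5.29 V > 0.2 V confirms active-region operation.

V_CE ≈ 5.3 V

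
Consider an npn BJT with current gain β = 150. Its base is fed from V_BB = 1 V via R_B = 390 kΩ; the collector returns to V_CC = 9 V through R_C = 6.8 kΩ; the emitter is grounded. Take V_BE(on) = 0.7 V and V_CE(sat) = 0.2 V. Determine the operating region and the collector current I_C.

active; I_C ≈ 0.12 mA

Assume active. Base-emitter loop: I_B = (V_BB − V_BE)/R_B = (1 − 0.7)/390 = 0.000769 mA.
I_C = β·I_B = 150×0.000769 = 0.115 mA.
V_CE = V_CC − I_C·R_C = 9 − 0.115×6.8 = 8.22 V > V_CE(sat), so the active-region assumption holds.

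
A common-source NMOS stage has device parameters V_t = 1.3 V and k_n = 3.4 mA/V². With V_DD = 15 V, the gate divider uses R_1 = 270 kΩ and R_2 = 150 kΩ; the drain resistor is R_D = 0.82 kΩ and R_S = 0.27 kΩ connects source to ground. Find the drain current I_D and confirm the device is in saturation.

I_D ≈ 7.3 mA

V_G = V_DD·R_2/(R_1+R_2) = 15×150/420 = 5.36 V.
Assume saturation: I_D = (k_n/2)(V_GS − V_t)² with V_GS = V_G − I_D·R_S = 5.36 − 0.27·I_D.
Substituting gives 0.124·I_D² − 4.72·I_D + 28 = 0, with roots I_D = 7.33 or 30.8 mA.
The root I_D = 30.8 mA gives V_GS = -2.96 V ≤ V_t, so take I_D = 7.33 mA.
Then V_GS = 3.38 V and V_DS = V_DD − I_D(R_D+R_S) = 15 − 7.33×1.09 = 7.01 V.
Saturation requires V_DS ≥ V_GS − V_t = 2.08 V; 7.01 ≥ 2.08 ✓.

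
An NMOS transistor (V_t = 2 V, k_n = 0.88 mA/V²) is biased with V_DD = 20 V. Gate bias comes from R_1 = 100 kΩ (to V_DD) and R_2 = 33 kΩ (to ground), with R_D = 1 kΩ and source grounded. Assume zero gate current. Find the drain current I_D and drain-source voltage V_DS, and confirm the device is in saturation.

I_D ≈ 3.9 mA, V_DS ≈ 16 V

V_G = V_DD·R_2/(R_1+R_2) = 20×33/133 = 4.96 V. With the source grounded, V_GS = V_G = 4.96 V.
Assume saturation: I_D = (k_n/2)(V_GS − V_t)² = (0.88/2)×(4.96 − 2)² = 0.44×2.96² = 3.86 mA.
V_DS = V_DD − I_D·R_D = 20 − 3.86×1 = 16.1 V.
Saturation requires V_DS ≥ V_GS − V_t = 2.96 V; 16.1 ≥ 2.96 ✓.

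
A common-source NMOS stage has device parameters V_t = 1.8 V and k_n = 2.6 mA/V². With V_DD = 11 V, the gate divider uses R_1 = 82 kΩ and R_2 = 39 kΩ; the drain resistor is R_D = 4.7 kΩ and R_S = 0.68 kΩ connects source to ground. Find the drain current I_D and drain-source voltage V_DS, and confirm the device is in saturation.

V_G = V_DD·R_2/(R_1+R_2) = 11×39/121 = 3.55 V.
Assume saturation: I_D = (k_n/2)(V_GS − V_t)² with V_GS = V_G − I_D·R_S = 3.55 − 0.68·I_D.
Substituting gives 0.601·I_D² − 4.09·I_D + 3.96 = 0, with roots I_D = 1.17 or 5.63 mA.
The root I_D = 5.63 mA gives V_GS = -0.28 V ≤ V_t, so take I_D = 1.17 mA.
Then V_GS = 2.75 V and V_DS = V_DD − I_D(R_D+R_S) = 11 − 1.17×5.38 = 4.7 V.
Saturation requires V_DS ≥ V_GS − V_t = 0.949 V; 4.7 ≥ 0.949 ✓.

I_D ≈ 1.2 mA, V_DS ≈ 4.7 V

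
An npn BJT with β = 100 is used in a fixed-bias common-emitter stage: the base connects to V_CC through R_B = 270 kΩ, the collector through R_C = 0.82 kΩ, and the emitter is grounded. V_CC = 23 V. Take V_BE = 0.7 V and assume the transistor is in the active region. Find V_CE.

Base loop: V_CC = I_B·R_B + V_BE, so I_B = (23 − 0.7)/270 kΩ = 0.0826 mA.
In the active region I_C = β·I_B = 100 × 0.0826 = 8.26 mA.
Collector loop: V_CE = V_CC − I_C·R_C = 23 − 8.26×0.82 = 16.2 V.
Since V_CE = 16.2 V > V_CE(sat) ≈ 0.2 V, the transistor is in the active region as assumed.

V_CE ≈ 16 V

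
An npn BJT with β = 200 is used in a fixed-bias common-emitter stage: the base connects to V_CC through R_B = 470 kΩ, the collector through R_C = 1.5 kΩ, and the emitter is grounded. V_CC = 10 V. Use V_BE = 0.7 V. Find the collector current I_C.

Base loop: V_CC = I_B·R_B + V_BE, so I_B = (10 − 0.7)/470 kΩ = 0.0198 mA.
In the active region I_C = β·I_B = 200 × 0.0198 = 3.96 mA.
Collector loop: V_CE = V_CC − I_C·R_C = 10 − 3.96×1.5 = 4.06 V.
Since V_CE = 4.06 V > V_CE(sat) ≈ 0.2 V, the transistor is in the active region as assumed.

I_C ≈ 4 mA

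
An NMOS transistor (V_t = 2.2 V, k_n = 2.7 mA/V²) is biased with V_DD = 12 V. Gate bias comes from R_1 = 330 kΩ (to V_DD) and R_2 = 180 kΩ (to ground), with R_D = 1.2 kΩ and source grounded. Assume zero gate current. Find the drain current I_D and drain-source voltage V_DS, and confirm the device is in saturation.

I_D ≈ 5.6 mA, V_DS ≈ 5.3 V

V_G = V_DD·R_2/(R_1+R_2) = 12×180/510 = 4.24 V. With the source grounded, V_GS = V_G = 4.24 V.
Assume saturation: I_D = (k_n/2)(V_GS − V_t)² = (2.7/2)×(4.24 − 2.2)² = 1.35×2.04² = 5.59 mA.
V_DS = V_DD − I_D·R_D = 12 − 5.59×1.2 = 5.29 V.
Saturation requires V_DS ≥ V_GS − V_t = 2.04 V; 5.29 ≥ 2.04 ✓.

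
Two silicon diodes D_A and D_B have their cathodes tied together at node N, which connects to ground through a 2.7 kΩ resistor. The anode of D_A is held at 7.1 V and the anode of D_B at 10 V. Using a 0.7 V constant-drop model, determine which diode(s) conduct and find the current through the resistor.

Assume both conduct. Then node N would need to be at both 7.1−0.7 = 6.4 V and 10−0.7 = 9.3 V, which is impossible.
Assume only D_B conducts: V_N = 10 − 0.7 = 9.3 V, so I_R = 9.3/2.7 = 3.44 mA.
Check D_A: its anode-to-cathode voltage is 7.1 − 9.3 = -2.2 V < 0.7 V, so it is off. The assumption is consistent.

Only D_B conducts; I_R ≈ 3.4 mA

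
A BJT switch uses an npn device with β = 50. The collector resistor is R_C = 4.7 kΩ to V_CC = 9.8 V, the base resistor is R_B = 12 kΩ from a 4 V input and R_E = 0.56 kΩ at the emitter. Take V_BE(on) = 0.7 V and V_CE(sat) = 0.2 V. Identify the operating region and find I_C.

Assume active: I_B = (4 − 0.7)/(12 + 51×0.56) = 0.0814 mA, I_C = β·I_B = 4.07 mA.
Then V_CE = 9.8 − 4.07×4.7 − 4.15×0.56 = -11.6 V < 0.2 V — the active assumption fails.
Re-solve with V_CE = 0.2 V. KCL at the emitter: V_E/R_E = (V_BB−0.7−V_E)/R_B + (V_CC−0.2−V_E)/R_C, giving V_E = 1.11 V.
I_C = (V_CC − 0.2 − V_E)/R_C = (9.6 − 1.11)/4.7 = 1.81 mA.
Check: I_B = (3.3 − 1.11)/12 = 0.182 mA, and β·I_B = 9.11 mA > I_C, confirming saturation.

saturation; I_C ≈ 1.8 mA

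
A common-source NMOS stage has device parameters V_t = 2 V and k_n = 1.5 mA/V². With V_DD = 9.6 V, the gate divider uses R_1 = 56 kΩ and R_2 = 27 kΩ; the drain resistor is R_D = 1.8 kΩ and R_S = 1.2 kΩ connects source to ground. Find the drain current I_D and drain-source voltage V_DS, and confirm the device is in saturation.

V_G = V_DD·R_2/(R_1+R_2) = 9.6×27/83 = 3.12 V.
Assume saturation: I_D = (k_n/2)(V_GS − V_t)² with V_GS = V_G − I_D·R_S = 3.12 − 1.2·I_D.
Substituting gives 1.08·I_D² − 3.02·I_D + 0.946 = 0, with roots I_D = 0.359 or 2.44 mA.
The root I_D = 2.44 mA gives V_GS = 0.197 V ≤ V_t, so take I_D = 0.359 mA.
Then V_GS = 2.69 V and V_DS = V_DD − I_D(R_D+R_S) = 9.6 − 0.359×3 = 8.52 V.
Saturation requires V_DS ≥ V_GS − V_t = 0.692 V; 8.52 ≥ 0.692 ✓.

I_D ≈ 0.36 mA, V_DS ≈ 8.5 V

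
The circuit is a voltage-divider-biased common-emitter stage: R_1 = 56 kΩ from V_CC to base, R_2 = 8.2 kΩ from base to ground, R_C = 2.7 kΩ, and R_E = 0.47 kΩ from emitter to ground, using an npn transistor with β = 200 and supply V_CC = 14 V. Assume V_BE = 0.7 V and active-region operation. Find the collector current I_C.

I_C ≈ 2.1 mA

Thevenize the base divider: V_Th = V_CC·R_2/(R_1+R_2) = 14×8.2/64.2 = 1.79 V, R_Th = R_1‖R_2 = 7.15 kΩ.
Base-emitter loop: V_Th = I_B·R_Th + V_BE + (β+1)I_B·R_E, so I_B = (1.79 − 0.7) / (7.15 + 201×0.47) = 0.0107 mA.
I_C = β·I_B = 200×0.0107 = 2.14 mA, and I_E = (β+1)I_B = 2.15 mA.
V_CE = V_CC − I_C·R_C − I_E·R_E = 14 − 2.14×2.7 − 2.15×0.47 = 7.21 V.
V_CE = 7.21 V > 0.2 V confirms active-region operation.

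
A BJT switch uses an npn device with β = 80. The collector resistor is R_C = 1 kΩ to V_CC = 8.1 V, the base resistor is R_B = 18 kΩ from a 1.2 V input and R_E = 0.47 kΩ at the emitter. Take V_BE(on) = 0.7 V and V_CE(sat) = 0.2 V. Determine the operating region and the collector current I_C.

active; I_C ≈ 0.71 mA

Assume active. Base-emitter loop: I_B = (V_BB − V_BE)/(R_B + (β+1)R_E) = (1.2 − 0.7)/(18 + 81×0.47) = 0.00892 mA.
I_C = β·I_B = 80×0.00892 = 0.713 mA.
V_CE = V_CC − I_C·R_C − I_E·R_E = 8.1 − 0.713×1 − 0.722×0.47 = 7.05 V > V_CE(sat), so the active-region assumption holds.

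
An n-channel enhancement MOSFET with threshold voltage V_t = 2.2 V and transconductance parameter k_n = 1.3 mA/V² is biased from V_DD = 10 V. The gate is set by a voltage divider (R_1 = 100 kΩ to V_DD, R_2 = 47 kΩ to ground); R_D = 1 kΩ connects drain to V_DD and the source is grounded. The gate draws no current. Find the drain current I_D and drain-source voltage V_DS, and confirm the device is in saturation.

V_G = V_DD·R_2/(R_1+R_2) = 10×47/147 = 3.2 V. With the source grounded, V_GS = V_G = 3.2 V.
Assume saturation: I_D = (k_n/2)(V_GS − V_t)² = (1.3/2)×(3.2 − 2.2)² = 0.65×0.997² = 0.646 mA.
V_DS = V_DD − I_D·R_D = 10 − 0.646×1 = 9.35 V.
Saturation requires V_DS ≥ V_GS − V_t = 0.997 V; 9.35 ≥ 0.997 ✓.

I_D ≈ 0.65 mA, V_DS ≈ 9.4 V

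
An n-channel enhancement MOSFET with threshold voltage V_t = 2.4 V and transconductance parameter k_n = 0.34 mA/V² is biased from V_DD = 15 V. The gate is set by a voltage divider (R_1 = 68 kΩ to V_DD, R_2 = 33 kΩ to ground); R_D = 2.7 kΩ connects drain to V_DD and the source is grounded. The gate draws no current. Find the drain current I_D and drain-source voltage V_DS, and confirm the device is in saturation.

V_G = V_DD·R_2/(R_1+R_2) = 15×33/101 = 4.9 V. With the source grounded, V_GS = V_G = 4.9 V.
Assume saturation: I_D = (k_n/2)(V_GS − V_t)² = (0.34/2)×(4.9 − 2.4)² = 0.17×2.5² = 1.06 mA.
V_DS = V_DD − I_D·R_D = 15 − 1.06×2.7 = 12.1 V.
Saturation requires V_DS ≥ V_GS − V_t = 2.5 V; 12.1 ≥ 2.5 ✓.

I_D ≈ 1.1 mA, V_DS ≈ 12 V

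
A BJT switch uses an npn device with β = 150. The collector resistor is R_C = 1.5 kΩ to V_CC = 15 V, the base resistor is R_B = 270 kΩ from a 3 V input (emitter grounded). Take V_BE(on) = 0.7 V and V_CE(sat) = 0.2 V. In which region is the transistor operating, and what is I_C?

Assume active. Base-emitter loop: I_B = (V_BB − V_BE)/R_B = (3 − 0.7)/270 = 0.00852 mA.
I_C = β·I_B = 150×0.00852 = 1.28 mA.
V_CE = V_CC − I_C·R_C = 15 − 1.28×1.5 = 13.1 V > V_CE(sat), so the active-region assumption holds.

active; I_C ≈ 1.3 mA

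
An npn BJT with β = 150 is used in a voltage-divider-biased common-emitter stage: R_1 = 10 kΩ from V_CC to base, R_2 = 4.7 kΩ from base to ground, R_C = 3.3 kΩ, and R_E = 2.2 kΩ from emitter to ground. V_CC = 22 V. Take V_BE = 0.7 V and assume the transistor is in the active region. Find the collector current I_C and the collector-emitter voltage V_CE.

Thevenize the base divider: V_Th = V_CC·R_2/(R_1+R_2) = 22×4.7/14.7 = 7.03 V, R_Th = R_1‖R_2 = 3.2 kΩ.
Base-emitter loop: V_Th = I_B·R_Th + V_BE + (β+1)I_B·R_E, so I_B = (7.03 − 0.7) / (3.2 + 151×2.2) = 0.0189 mA.
I_C = β·I_B = 150×0.0189 = 2.83 mA, and I_E = (β+1)I_B = 2.85 mA.
V_CE = V_CC − I_C·R_C − I_E·R_E = 22 − 2.83×3.3 − 2.85×2.2 = 6.38 V.
V_CE = 6.38 V > 0.2 V confirms active-region operation.

I_C ≈ 2.8 mA, V_CE ≈ 6.4 V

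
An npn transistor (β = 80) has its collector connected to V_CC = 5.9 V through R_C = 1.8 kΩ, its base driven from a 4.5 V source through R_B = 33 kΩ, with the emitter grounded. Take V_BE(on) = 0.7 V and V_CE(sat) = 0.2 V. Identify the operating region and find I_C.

Assume active: I_B = (4.5 − 0.7)/33 = 0.115 mA, giving I_C = β·I_B = 9.21 mA.
But then V_CE = 5.9 − 9.21×1.8 = -10.7 V < V_CE(sat) = 0.2 V — impossible in the active region.
So the transistor is saturated. With V_CE = 0.2 V, I_C = (V_CC − 0.2)/R_C = 5.7/1.8 = 3.17 mA.
Check: β·I_B = 9.21 mA > I_C = 3.17 mA, confirming saturation.

saturation; I_C ≈ 3.2 mA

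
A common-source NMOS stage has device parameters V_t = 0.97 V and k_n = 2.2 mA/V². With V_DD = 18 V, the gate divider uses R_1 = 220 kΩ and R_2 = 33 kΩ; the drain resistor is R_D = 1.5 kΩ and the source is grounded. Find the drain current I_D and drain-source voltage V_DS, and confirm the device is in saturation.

V_G = V_DD·R_2/(R_1+R_2) = 18×33/253 = 2.35 V. With the source grounded, V_GS = V_G = 2.35 V.
Assume saturation: I_D = (k_n/2)(V_GS − V_t)² = (2.2/2)×(2.35 − 0.97)² = 1.1×1.38² = 2.09 mA.
V_DS = V_DD − I_D·R_D = 18 − 2.09×1.5 = 14.9 V.
Saturation requires V_DS ≥ V_GS − V_t = 1.38 V; 14.9 ≥ 1.38 ✓.

I_D ≈ 2.1 mA, V_DS ≈ 15 V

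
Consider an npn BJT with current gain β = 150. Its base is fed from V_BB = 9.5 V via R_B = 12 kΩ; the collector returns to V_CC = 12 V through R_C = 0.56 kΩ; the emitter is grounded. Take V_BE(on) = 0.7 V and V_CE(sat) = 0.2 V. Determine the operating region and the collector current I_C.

saturation; I_C ≈ 21 mA

Assume active: I_B = (9.5 − 0.7)/12 = 0.733 mA, giving I_C = β·I_B = 110 mA.
But then V_CE = 12 − 110×0.56 = -49.6 V < V_CE(sat) = 0.2 V — impossible in the active region.
So the transistor is saturated. With V_CE = 0.2 V, I_C = (V_CC − 0.2)/R_C = 11.8/0.56 = 21.1 mA.
Check: β·I_B = 110 mA > I_C = 21.1 mA, confirming saturation.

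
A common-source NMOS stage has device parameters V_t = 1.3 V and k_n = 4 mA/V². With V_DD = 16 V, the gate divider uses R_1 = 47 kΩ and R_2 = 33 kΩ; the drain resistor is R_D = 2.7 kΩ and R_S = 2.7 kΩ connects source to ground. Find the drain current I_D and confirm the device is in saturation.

I_D ≈ 1.6 mA

V_G = V_DD·R_2/(R_1+R_2) = 16×33/80 = 6.6 V.
Assume saturation: I_D = (k_n/2)(V_GS − V_t)² with V_GS = V_G − I_D·R_S = 6.6 − 2.7·I_D.
Substituting gives 14.6·I_D² − 58.2·I_D + 56.2 = 0, with roots I_D = 1.63 or 2.37 mA.
The root I_D = 2.37 mA gives V_GS = 0.212 V ≤ V_t, so take I_D = 1.63 mA.
Then V_GS = 2.2 V and V_DS = V_DD − I_D(R_D+R_S) = 16 − 1.63×5.4 = 7.2 V.
Saturation requires V_DS ≥ V_GS − V_t = 0.902 V; 7.2 ≥ 0.902 ✓.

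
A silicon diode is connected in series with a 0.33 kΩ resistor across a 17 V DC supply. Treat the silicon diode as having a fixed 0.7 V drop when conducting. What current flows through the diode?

KVL around the loop: 17 = V_D + I·R = 0.7 + I × 0.33 kΩ.
So I = (17 − 0.7) / 0.33 kΩ = 16.3 / 0.33 = 49.4 mA.

I ≈ 49 mA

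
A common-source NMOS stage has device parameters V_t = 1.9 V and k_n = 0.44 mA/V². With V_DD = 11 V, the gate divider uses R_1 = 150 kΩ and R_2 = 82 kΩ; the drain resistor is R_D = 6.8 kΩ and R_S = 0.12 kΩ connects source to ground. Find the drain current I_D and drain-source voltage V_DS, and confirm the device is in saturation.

I_D ≈ 0.79 mA, V_DS ≈ 5.5 V

V_G = V_DD·R_2/(R_1+R_2) = 11×82/232 = 3.89 V.
Assume saturation: I_D = (k_n/2)(V_GS − V_t)² with V_GS = V_G − I_D·R_S = 3.89 − 0.12·I_D.
Substituting gives 0.00317·I_D² − 1.1·I_D + 0.869 = 0, with roots I_D = 0.789 or 348 mA.
The root I_D = 348 mA gives V_GS = -37.9 V ≤ V_t, so take I_D = 0.789 mA.
Then V_GS = 3.79 V and V_DS = V_DD − I_D(R_D+R_S) = 11 − 0.789×6.92 = 5.54 V.
Saturation requires V_DS ≥ V_GS − V_t = 1.89 V; 5.54 ≥ 1.89 ✓.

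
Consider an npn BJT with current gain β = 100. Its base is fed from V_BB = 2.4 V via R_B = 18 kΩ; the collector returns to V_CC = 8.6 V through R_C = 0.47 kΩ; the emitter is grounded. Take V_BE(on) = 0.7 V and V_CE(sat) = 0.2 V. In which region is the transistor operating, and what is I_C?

active; I_C ≈ 9.4 mA

Assume active. Base-emitter loop: I_B = (V_BB − V_BE)/R_B = (2.4 − 0.7)/18 = 0.0944 mA.
I_C = β·I_B = 100×0.0944 = 9.44 mA.
V_CE = V_CC − I_C·R_C = 8.6 − 9.44×0.47 = 4.16 V > V_CE(sat), so the active-region assumption holds.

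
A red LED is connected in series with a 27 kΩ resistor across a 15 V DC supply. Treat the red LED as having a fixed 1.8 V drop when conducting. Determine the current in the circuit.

KVL around the loop: 15 = V_D + I·R = 1.8 + I × 27 kΩ.
So I = (15 − 1.8) / 27 kΩ = 13.2 / 27 = 0.489 mA.

I ≈ 0.49 mA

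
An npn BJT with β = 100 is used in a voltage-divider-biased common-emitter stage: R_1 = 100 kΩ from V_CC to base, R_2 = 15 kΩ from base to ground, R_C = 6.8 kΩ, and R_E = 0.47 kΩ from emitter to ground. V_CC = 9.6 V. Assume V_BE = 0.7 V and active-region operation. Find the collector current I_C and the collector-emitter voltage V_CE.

Thevenize the base divider: V_Th = V_CC·R_2/(R_1+R_2) = 9.6×15/115 = 1.25 V, R_Th = R_1‖R_2 = 13 kΩ.
Base-emitter loop: V_Th = I_B·R_Th + V_BE + (β+1)I_B·R_E, so I_B = (1.25 − 0.7) / (13 + 101×0.47) = 0.00912 mA.
I_C = β·I_B = 100×0.00912 = 0.912 mA, and I_E = (β+1)I_B = 0.922 mA.
V_CE = V_CC − I_C·R_C − I_E·R_E = 9.6 − 0.912×6.8 − 0.922×0.47 = 2.96 V.
V_CE = 2.96 V > 0.2 V confirms active-region operation.

I_C ≈ 0.91 mA, V_CE ≈ 3 V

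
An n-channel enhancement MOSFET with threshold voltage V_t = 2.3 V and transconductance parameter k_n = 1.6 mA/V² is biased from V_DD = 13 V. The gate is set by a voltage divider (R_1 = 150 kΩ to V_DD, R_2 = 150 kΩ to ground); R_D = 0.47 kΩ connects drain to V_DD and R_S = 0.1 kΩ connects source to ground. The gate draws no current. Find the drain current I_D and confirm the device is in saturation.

I_D ≈ 8.8 mA

V_G = V_DD·R_2/(R_1+R_2) = 13×150/300 = 6.5 V.
Assume saturation: I_D = (k_n/2)(V_GS − V_t)² with V_GS = V_G − I_D·R_S = 6.5 − 0.1·I_D.
Substituting gives 0.008·I_D² − 1.67·I_D + 14.1 = 0, with roots I_D = 8.81 or 200 mA.
The root I_D = 200 mA gives V_GS = -13.5 V ≤ V_t, so take I_D = 8.81 mA.
Then V_GS = 5.62 V and V_DS = V_DD − I_D(R_D+R_S) = 13 − 8.81×0.57 = 7.98 V.
Saturation requires V_DS ≥ V_GS − V_t = 3.32 V; 7.98 ≥ 3.32 ✓.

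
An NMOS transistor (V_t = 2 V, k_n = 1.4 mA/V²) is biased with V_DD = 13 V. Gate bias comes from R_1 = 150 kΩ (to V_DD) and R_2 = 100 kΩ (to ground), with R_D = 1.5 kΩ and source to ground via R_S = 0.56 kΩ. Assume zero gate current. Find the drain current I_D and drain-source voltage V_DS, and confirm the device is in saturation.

V_G = V_DD·R_2/(R_1+R_2) = 13×100/250 = 5.2 V.
Assume saturation: I_D = (k_n/2)(V_GS − V_t)² with V_GS = V_G − I_D·R_S = 5.2 − 0.56·I_D.
Substituting gives 0.22·I_D² − 3.51·I_D + 7.17 = 0, with roots I_D = 2.4 or 13.6 mA.
The root I_D = 13.6 mA gives V_GS = -2.4 V ≤ V_t, so take I_D = 2.4 mA.
Then V_GS = 3.85 V and V_DS = V_DD − I_D(R_D+R_S) = 13 − 2.4×2.06 = 8.05 V.
Saturation requires V_DS ≥ V_GS − V_t = 1.85 V; 8.05 ≥ 1.85 ✓.

I_D ≈ 2.4 mA, V_DS ≈ 8 V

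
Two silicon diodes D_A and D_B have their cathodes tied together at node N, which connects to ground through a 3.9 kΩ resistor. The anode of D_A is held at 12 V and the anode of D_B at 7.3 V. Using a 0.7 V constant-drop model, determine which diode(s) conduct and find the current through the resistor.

Only D_A conducts; I_R ≈ 2.9 mA

Assume both conduct. Then node N would need to be at both 12−0.7 = 11.3 V and 7.3−0.7 = 6.6 V, which is impossible.
Assume only D_A conducts: V_N = 12 − 0.7 = 11.3 V, so I_R = 11.3/3.9 = 2.9 mA.
Check D_B: its anode-to-cathode voltage is 7.3 − 11.3 = -4 V < 0.7 V, so it is off. The assumption is consistent.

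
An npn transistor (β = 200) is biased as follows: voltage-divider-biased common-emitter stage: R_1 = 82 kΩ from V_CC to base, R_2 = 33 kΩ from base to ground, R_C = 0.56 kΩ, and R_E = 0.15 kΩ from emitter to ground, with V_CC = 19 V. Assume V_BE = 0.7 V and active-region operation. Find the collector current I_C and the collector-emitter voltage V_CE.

I_C ≈ 18 mA, V_CE ≈ 6.4 V

Thevenize the base divider: V_Th = V_CC·R_2/(R_1+R_2) = 19×33/115 = 5.45 V, R_Th = R_1‖R_2 = 23.5 kΩ.
Base-emitter loop: V_Th = I_B·R_Th + V_BE + (β+1)I_B·R_E, so I_B = (5.45 − 0.7) / (23.5 + 201×0.15) = 0.0885 mA.
I_C = β·I_B = 200×0.0885 = 17.7 mA, and I_E = (β+1)I_B = 17.8 mA.
V_CE = V_CC − I_C·R_C − I_E·R_E = 19 − 17.7×0.56 − 17.8×0.15 = 6.42 V.
V_CE = 6.42 V > 0.2 V confirms active-region operation.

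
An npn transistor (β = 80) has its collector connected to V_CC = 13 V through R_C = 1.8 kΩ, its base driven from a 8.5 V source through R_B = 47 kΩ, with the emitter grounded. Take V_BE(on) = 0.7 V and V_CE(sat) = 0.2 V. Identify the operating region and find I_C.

saturation; I_C ≈ 7.1 mA

Assume active: I_B = (8.5 − 0.7)/47 = 0.166 mA, giving I_C = β·I_B = 13.3 mA.
But then V_CE = 13 − 13.3×1.8 = -10.9 V < V_CE(sat) = 0.2 V — impossible in the active region.
So the transistor is saturated. With V_CE = 0.2 V, I_C = (V_CC − 0.2)/R_C = 12.8/1.8 = 7.11 mA.
Check: β·I_B = 13.3 mA > I_C = 7.11 mA, confirming saturation.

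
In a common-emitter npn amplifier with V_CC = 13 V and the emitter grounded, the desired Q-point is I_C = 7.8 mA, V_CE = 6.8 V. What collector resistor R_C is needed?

R_C ≈ 0.79 kΩ

Collector loop: V_CC = I_C·R_C + V_CE.
R_C = (V_CC − V_CE)/I_C = (13 − 6.8)/7.8 = 0.795 kΩ.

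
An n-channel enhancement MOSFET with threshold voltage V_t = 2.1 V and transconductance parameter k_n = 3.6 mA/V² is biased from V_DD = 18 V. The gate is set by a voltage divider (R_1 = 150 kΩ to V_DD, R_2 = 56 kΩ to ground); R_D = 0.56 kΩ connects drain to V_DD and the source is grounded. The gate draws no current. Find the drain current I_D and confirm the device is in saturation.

V_G = V_DD·R_2/(R_1+R_2) = 18×56/206 = 4.89 V. With the source grounded, V_GS = V_G = 4.89 V.
Assume saturation: I_D = (k_n/2)(V_GS − V_t)² = (3.6/2)×(4.89 − 2.1)² = 1.8×2.79² = 14 mA.
V_DS = V_DD − I_D·R_D = 18 − 14×0.56 = 10.1 V.
Saturation requires V_DS ≥ V_GS − V_t = 2.79 V; 10.1 ≥ 2.79 ✓.

I_D ≈ 14 mA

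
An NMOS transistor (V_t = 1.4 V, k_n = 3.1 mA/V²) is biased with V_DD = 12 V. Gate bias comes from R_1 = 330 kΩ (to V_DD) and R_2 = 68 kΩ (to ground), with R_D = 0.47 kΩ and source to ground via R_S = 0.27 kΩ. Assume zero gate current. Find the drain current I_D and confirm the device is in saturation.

I_D ≈ 0.44 mA

V_G = V_DD·R_2/(R_1+R_2) = 12×68/398 = 2.05 V.
Assume saturation: I_D = (k_n/2)(V_GS − V_t)² with V_GS = V_G − I_D·R_S = 2.05 − 0.27·I_D.
Substituting gives 0.113·I_D² − 1.54·I_D + 0.655 = 0, with roots I_D = 0.438 or 13.2 mA.
The root I_D = 13.2 mA gives V_GS = -1.52 V ≤ V_t, so take I_D = 0.438 mA.
Then V_GS = 1.93 V and V_DS = V_DD − I_D(R_D+R_S) = 12 − 0.438×0.74 = 11.7 V.
Saturation requires V_DS ≥ V_GS − V_t = 0.532 V; 11.7 ≥ 0.532 ✓.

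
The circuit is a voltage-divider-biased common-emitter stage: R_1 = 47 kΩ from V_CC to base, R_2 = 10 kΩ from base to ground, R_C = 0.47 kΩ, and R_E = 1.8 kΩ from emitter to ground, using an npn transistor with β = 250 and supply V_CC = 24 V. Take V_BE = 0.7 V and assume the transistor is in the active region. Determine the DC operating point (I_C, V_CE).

I_C ≈ 1.9 mA, V_CE ≈ 20 V

Thevenize the base divider: V_Th = V_CC·R_2/(R_1+R_2) = 24×10/57 = 4.21 V, R_Th = R_1‖R_2 = 8.25 kΩ.
Base-emitter loop: V_Th = I_B·R_Th + V_BE + (β+1)I_B·R_E, so I_B = (4.21 − 0.7) / (8.25 + 251×1.8) = 0.00763 mA.
I_C = β·I_B = 250×0.00763 = 1.91 mA, and I_E = (β+1)I_B = 1.92 mA.
V_CE = V_CC − I_C·R_C − I_E·R_E = 24 − 1.91×0.47 − 1.92×1.8 = 19.7 V.
V_CE = 19.7 V > 0.2 V confirms active-region operation.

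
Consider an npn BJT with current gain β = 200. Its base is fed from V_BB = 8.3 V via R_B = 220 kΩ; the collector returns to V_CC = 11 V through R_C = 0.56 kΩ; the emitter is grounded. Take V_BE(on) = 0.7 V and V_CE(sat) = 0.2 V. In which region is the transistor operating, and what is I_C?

Assume active. Base-emitter loop: I_B = (V_BB − V_BE)/R_B = (8.3 − 0.7)/220 = 0.0345 mA.
I_C = β·I_B = 200×0.0345 = 6.91 mA.
V_CE = V_CC − I_C·R_C = 11 − 6.91×0.56 = 7.13 V > V_CE(sat), so the active-region assumption holds.

active; I_C ≈ 6.9 mA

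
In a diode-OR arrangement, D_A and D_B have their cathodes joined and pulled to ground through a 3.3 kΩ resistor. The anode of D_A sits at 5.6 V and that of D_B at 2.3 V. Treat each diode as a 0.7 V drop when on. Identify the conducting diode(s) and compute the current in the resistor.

Assume both conduct. Then node N would need to be at both 5.6−0.7 = 4.9 V and 2.3−0.7 = 1.6 V, which is impossible.
Assume only D_A conducts: V_N = 5.6 − 0.7 = 4.9 V, so I_R = 4.9/3.3 = 1.48 mA.
Check D_B: its anode-to-cathode voltage is 2.3 − 4.9 = -2.6 V < 0.7 V, so it is off. The assumption is consistent.

Only D_A conducts; I_R ≈ 1.5 mA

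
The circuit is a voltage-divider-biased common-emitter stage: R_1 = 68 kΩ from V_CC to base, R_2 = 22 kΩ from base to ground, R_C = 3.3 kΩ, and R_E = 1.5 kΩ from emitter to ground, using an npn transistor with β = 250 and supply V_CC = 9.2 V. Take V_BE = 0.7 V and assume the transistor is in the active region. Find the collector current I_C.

Thevenize the base divider: V_Th = V_CC·R_2/(R_1+R_2) = 9.2×22/90 = 2.25 V, R_Th = R_1‖R_2 = 16.6 kΩ.
Base-emitter loop: V_Th = I_B·R_Th + V_BE + (β+1)I_B·R_E, so I_B = (2.25 − 0.7) / (16.6 + 251×1.5) = 0.00394 mA.
I_C = β·I_B = 250×0.00394 = 0.985 mA, and I_E = (β+1)I_B = 0.989 mA.
V_CE = V_CC − I_C·R_C − I_E·R_E = 9.2 − 0.985×3.3 − 0.989×1.5 = 4.47 V.
V_CE = 4.47 V > 0.2 V confirms active-region operation.

I_C ≈ 0.98 mA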